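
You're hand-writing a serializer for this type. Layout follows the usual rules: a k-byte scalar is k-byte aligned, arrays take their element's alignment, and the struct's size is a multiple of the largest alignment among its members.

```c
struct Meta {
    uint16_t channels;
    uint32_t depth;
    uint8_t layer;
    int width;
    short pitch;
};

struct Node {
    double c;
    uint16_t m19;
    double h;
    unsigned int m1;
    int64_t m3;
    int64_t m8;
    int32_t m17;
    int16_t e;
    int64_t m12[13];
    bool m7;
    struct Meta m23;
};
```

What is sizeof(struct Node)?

Meta: 0..2  channels  (2B, 2-aligned); 2..4  -- padding (2B); 4..8  depth  (4B, 4-aligned); 8..9  layer  (1B, 1-aligned); 9..12  -- padding (3B); 12..16  width  (4B, 4-aligned); 16..18  pitch  (2B, 2-aligned); 18..20  -- tail padding (2B); sizeof = 20, alignof = 4
0..8  c  (8B, 8-aligned)
8..10  m19  (2B, 2-aligned)
10..16  -- padding (6B)
16..24  h  (8B, 8-aligned)
24..28  m1  (4B, 4-aligned)
28..32  -- padding (4B)
32..40  m3  (8B, 8-aligned)
40..48  m8  (8B, 8-aligned)
48..52  m17  (4B, 4-aligned)
52..54  e  (2B, 2-aligned)
54..56  -- padding (2B)
56..160  m12  (104B, 8-aligned)
160..161  m7  (1B, 1-aligned)
161..164  -- padding (3B)
164..184  m23  (20B, 4-aligned)
sizeof = 184, alignof = 8

184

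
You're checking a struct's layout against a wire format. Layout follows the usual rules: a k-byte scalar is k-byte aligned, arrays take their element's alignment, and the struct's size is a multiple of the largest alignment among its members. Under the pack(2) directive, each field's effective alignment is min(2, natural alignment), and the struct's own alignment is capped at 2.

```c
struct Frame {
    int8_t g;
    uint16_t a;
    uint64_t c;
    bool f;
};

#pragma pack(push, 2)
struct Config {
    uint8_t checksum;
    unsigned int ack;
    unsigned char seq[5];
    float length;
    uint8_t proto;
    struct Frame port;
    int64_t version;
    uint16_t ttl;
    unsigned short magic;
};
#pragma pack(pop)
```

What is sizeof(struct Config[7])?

378

Frame: g at 0 (size 1, align 1) → ends 1; pad 1 to align 2 for a; a at 2 (size 2, align 2) → ends 4; pad 4 to align 8 for c; c at 8 (size 8, align 8) → ends 16; f at 16 (size 1, align 1) → ends 17; tail pad 7 to reach multiple of 8; total 24 bytes, alignment 8
checksum at 0 (size 1, align 1) → ends 1
pad 1 to align 2 for ack
ack at 2 (size 4, align 2) → ends 6
seq at 6 (size 5, align 1) → ends 11
pad 1 to align 2 for length
length at 12 (size 4, align 2) → ends 16
proto at 16 (size 1, align 1) → ends 17
pad 1 to align 2 for port
port at 18 (size 24, align 2) → ends 42
version at 42 (size 8, align 2) → ends 50
ttl at 50 (size 2, align 2) → ends 52
magic at 52 (size 2, align 2) → ends 54
total 54 bytes, alignment 2
array of 7: 7 × 54 = 378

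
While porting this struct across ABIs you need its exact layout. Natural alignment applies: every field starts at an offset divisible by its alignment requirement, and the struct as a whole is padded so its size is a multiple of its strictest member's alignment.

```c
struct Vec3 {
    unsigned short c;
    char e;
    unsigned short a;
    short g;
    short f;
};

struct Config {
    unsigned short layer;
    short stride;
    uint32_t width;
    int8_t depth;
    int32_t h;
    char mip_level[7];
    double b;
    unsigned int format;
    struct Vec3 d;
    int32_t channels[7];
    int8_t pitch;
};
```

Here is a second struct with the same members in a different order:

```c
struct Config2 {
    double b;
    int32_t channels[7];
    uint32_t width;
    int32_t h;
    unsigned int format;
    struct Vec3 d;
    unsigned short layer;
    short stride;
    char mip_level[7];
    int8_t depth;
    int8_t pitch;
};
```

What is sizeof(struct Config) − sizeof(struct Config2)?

Vec3: 0..2  c  (2B, 2-aligned); 2..3  e  (1B, 1-aligned); 3..4  -- padding (1B); 4..6  a  (2B, 2-aligned); 6..8  g  (2B, 2-aligned); 8..10  f  (2B, 2-aligned); sizeof = 10, alignof = 2
0..2  layer  (2B, 2-aligned)
2..4  stride  (2B, 2-aligned)
4..8  width  (4B, 4-aligned)
8..9  depth  (1B, 1-aligned)
9..12  -- padding (3B)
12..16  h  (4B, 4-aligned)
16..23  mip_level  (7B, 1-aligned)
23..24  -- padding (1B)
24..32  b  (8B, 8-aligned)
32..36  format  (4B, 4-aligned)
36..46  d  (10B, 2-aligned)
46..48  -- padding (2B)
48..76  channels  (28B, 4-aligned)
76..77  pitch  (1B, 1-aligned)
77..80  -- tail padding (3B)
sizeof = 80, alignof = 8
— Config2 —
0..8  b  (8B, 8-aligned)
8..36  channels  (28B, 4-aligned)
36..40  width  (4B, 4-aligned)
40..44  h  (4B, 4-aligned)
44..48  format  (4B, 4-aligned)
48..58  d  (10B, 2-aligned)
58..60  layer  (2B, 2-aligned)
60..62  stride  (2B, 2-aligned)
62..69  mip_level  (7B, 1-aligned)
69..70  depth  (1B, 1-aligned)
70..71  pitch  (1B, 1-aligned)
71..72  -- tail padding (1B)
sizeof = 72, alignof = 8
80 − 72 = 8

8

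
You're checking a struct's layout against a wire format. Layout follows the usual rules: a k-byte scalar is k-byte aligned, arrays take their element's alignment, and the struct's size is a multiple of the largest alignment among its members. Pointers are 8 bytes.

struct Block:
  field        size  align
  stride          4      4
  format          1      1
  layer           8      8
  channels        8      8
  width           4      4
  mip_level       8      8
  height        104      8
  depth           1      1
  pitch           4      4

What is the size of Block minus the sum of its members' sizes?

@0: stride [4B, align 4] → 4
@4: format [1B, align 1] → 5
+3 pad (align 8)
@8: layer [8B, align 8] → 16
@16: channels [8B, align 8] → 24
@24: width [4B, align 4] → 28
+4 pad (align 8)
@32: mip_level [8B, align 8] → 40
@40: height [104B, align 8] → 144
@144: depth [1B, align 1] → 145
+3 pad (align 4)
@148: pitch [4B, align 4] → 152
size 152, align 8
data bytes 142, size 152 → padding 10

10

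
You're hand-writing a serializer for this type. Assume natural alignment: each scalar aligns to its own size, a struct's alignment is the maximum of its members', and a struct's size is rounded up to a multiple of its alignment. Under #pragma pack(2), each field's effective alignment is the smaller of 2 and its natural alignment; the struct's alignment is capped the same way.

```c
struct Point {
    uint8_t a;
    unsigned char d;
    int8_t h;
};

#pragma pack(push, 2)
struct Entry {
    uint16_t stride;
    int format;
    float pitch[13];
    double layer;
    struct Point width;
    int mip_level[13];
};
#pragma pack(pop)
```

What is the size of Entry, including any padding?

Point: @0: a [1B, align 1] → 1; @1: d [1B, align 1] → 2; @2: h [1B, align 1] → 3; size 3, align 1
@0: stride [2B, align 2] → 2
@2: format [4B, align 2] → 6
@6: pitch [52B, align 2] → 58
@58: layer [8B, align 2] → 66
@66: width [3B, align 1] → 69
+1 pad (align 2)
@70: mip_level [52B, align 2] → 122
size 122, align 2

122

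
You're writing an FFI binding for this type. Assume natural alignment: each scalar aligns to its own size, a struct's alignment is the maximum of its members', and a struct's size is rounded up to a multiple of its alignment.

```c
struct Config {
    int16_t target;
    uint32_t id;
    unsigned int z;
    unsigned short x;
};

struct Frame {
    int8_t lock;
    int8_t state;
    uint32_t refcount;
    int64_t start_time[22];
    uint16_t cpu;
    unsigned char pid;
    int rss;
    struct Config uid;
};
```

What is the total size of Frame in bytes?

Config: 0..2  target  (2B, 2-aligned); 2..4  -- padding (2B); 4..8  id  (4B, 4-aligned); 8..12  z  (4B, 4-aligned); 12..14  x  (2B, 2-aligned); 14..16  -- tail padding (2B); sizeof = 16, alignof = 4
0..1  lock  (1B, 1-aligned)
1..2  state  (1B, 1-aligned)
2..4  -- padding (2B)
4..8  refcount  (4B, 4-aligned)
8..184  start_time  (176B, 8-aligned)
184..186  cpu  (2B, 2-aligned)
186..187  pid  (1B, 1-aligned)
187..188  -- padding (1B)
188..192  rss  (4B, 4-aligned)
192..208  uid  (16B, 4-aligned)
sizeof = 208, alignof = 8

208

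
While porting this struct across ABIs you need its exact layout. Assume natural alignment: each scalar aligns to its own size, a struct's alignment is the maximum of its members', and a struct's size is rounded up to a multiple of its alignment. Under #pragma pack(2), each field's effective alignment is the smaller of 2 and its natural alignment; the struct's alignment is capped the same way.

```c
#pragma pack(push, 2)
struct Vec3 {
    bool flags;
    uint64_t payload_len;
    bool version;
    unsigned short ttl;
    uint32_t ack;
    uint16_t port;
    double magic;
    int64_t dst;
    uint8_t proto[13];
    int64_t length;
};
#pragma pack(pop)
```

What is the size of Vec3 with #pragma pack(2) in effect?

58

@0: flags [1B, align 1] → 1
+1 pad (align 2)
@2: payload_len [8B, align 2] → 10
@10: version [1B, align 1] → 11
+1 pad (align 2)
@12: ttl [2B, align 2] → 14
@14: ack [4B, align 2] → 18
@18: port [2B, align 2] → 20
@20: magic [8B, align 2] → 28
@28: dst [8B, align 2] → 36
@36: proto [13B, align 1] → 49
+1 pad (align 2)
@50: length [8B, align 2] → 58
size 58, align 2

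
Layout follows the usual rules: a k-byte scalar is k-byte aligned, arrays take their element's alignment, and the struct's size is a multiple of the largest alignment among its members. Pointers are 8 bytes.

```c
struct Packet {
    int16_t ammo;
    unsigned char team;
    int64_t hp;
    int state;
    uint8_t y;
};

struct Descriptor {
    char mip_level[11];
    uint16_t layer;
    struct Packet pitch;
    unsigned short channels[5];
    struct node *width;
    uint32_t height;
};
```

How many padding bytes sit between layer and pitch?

Packet: 0..2  ammo  (2B, 2-aligned); 2..3  team  (1B, 1-aligned); 3..8  -- padding (5B); 8..16  hp  (8B, 8-aligned); 16..20  state  (4B, 4-aligned); 20..21  y  (1B, 1-aligned); 21..24  -- tail padding (3B); sizeof = 24, alignof = 8
0..11  mip_level  (11B, 1-aligned)
11..12  -- padding (1B)
12..14  layer  (2B, 2-aligned)
14..16  -- padding (2B)
16..40  pitch  (24B, 8-aligned)

2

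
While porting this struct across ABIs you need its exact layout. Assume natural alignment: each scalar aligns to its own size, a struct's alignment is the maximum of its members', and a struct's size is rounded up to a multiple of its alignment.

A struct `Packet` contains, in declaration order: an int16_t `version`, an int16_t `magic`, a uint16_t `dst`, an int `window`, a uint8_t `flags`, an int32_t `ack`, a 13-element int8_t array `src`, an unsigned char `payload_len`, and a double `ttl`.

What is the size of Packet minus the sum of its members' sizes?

@0: version [2B, align 2] → 2
@2: magic [2B, align 2] → 4
@4: dst [2B, align 2] → 6
+2 pad (align 4)
@8: window [4B, align 4] → 12
@12: flags [1B, align 1] → 13
+3 pad (align 4)
@16: ack [4B, align 4] → 20
@20: src [13B, align 1] → 33
@33: payload_len [1B, align 1] → 34
+6 pad (align 8)
@40: ttl [8B, align 8] → 48
size 48, align 8
data bytes 37, size 48 → padding 11

11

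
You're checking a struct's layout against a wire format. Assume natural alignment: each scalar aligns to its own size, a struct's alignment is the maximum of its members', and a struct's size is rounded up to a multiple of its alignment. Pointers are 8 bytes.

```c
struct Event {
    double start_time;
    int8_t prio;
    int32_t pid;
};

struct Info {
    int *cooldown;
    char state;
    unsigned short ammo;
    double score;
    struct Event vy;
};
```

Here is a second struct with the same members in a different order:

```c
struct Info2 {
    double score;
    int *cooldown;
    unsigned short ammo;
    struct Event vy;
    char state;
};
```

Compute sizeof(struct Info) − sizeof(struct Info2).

-8

Event: 0..8  start_time  (8B, 8-aligned); 8..9  prio  (1B, 1-aligned); 9..12  -- padding (3B); 12..16  pid  (4B, 4-aligned); sizeof = 16, alignof = 8
0..8  cooldown  (8B, 8-aligned)
8..9  state  (1B, 1-aligned)
9..10  -- padding (1B)
10..12  ammo  (2B, 2-aligned)
12..16  -- padding (4B)
16..24  score  (8B, 8-aligned)
24..40  vy  (16B, 8-aligned)
sizeof = 40, alignof = 8
— Info2 —
0..8  score  (8B, 8-aligned)
8..16  cooldown  (8B, 8-aligned)
16..18  ammo  (2B, 2-aligned)
18..24  -- padding (6B)
24..40  vy  (16B, 8-aligned)
40..41  state  (1B, 1-aligned)
41..48  -- tail padding (7B)
sizeof = 48, alignof = 8
40 − 48 = -8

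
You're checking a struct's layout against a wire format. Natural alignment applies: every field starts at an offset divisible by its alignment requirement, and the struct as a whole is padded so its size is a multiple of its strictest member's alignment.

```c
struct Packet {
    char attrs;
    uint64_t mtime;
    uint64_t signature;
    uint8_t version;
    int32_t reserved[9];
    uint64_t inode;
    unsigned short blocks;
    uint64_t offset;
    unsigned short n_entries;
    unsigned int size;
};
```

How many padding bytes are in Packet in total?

@0: attrs [1B, align 1] → 1
+7 pad (align 8)
@8: mtime [8B, align 8] → 16
@16: signature [8B, align 8] → 24
@24: version [1B, align 1] → 25
+3 pad (align 4)
@28: reserved [36B, align 4] → 64
@64: inode [8B, align 8] → 72
@72: blocks [2B, align 2] → 74
+6 pad (align 8)
@80: offset [8B, align 8] → 88
@88: n_entries [2B, align 2] → 90
+2 pad (align 4)
@92: size [4B, align 4] → 96
size 96, align 8
data bytes 78, size 96 → padding 18

18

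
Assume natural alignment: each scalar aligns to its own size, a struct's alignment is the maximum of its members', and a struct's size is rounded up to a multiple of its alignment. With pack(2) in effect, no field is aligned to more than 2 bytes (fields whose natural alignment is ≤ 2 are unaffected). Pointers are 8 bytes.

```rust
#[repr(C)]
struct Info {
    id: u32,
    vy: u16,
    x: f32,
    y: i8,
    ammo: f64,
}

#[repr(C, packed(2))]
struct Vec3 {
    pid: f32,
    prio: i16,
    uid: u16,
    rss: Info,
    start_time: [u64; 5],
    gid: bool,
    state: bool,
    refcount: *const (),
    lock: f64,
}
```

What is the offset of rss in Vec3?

8

Info: 0..4  id  (4B, 4-aligned); 4..6  vy  (2B, 2-aligned); 6..8  -- padding (2B); 8..12  x  (4B, 4-aligned); 12..13  y  (1B, 1-aligned); 13..16  -- padding (3B); 16..24  ammo  (8B, 8-aligned); sizeof = 24, alignof = 8
0..4  pid  (4B, 2-aligned)
4..6  prio  (2B, 2-aligned)
6..8  uid  (2B, 2-aligned)
8..32  rss  (24B, 2-aligned)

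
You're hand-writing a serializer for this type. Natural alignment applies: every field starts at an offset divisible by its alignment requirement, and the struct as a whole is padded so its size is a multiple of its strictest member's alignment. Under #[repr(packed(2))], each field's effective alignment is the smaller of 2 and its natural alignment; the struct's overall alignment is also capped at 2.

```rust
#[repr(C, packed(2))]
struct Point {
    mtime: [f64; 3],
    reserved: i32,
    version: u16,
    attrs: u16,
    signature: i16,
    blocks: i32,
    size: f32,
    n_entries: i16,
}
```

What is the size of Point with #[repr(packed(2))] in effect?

44

0..24  mtime  (24B, 2-aligned)
24..28  reserved  (4B, 2-aligned)
28..30  version  (2B, 2-aligned)
30..32  attrs  (2B, 2-aligned)
32..34  signature  (2B, 2-aligned)
34..38  blocks  (4B, 2-aligned)
38..42  size  (4B, 2-aligned)
42..44  n_entries  (2B, 2-aligned)
sizeof = 44, alignof = 2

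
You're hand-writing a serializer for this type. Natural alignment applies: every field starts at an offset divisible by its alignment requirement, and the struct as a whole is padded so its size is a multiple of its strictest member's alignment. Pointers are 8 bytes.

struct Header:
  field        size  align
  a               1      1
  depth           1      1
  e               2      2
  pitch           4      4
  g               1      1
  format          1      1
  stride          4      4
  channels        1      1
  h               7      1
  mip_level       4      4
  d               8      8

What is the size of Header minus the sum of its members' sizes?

6

@0: a [1B, align 1] → 1
@1: depth [1B, align 1] → 2
@2: e [2B, align 2] → 4
@4: pitch [4B, align 4] → 8
@8: g [1B, align 1] → 9
@9: format [1B, align 1] → 10
+2 pad (align 4)
@12: stride [4B, align 4] → 16
@16: channels [1B, align 1] → 17
@17: h [7B, align 1] → 24
@24: mip_level [4B, align 4] → 28
+4 pad (align 8)
@32: d [8B, align 8] → 40
size 40, align 8
data bytes 34, size 40 → padding 6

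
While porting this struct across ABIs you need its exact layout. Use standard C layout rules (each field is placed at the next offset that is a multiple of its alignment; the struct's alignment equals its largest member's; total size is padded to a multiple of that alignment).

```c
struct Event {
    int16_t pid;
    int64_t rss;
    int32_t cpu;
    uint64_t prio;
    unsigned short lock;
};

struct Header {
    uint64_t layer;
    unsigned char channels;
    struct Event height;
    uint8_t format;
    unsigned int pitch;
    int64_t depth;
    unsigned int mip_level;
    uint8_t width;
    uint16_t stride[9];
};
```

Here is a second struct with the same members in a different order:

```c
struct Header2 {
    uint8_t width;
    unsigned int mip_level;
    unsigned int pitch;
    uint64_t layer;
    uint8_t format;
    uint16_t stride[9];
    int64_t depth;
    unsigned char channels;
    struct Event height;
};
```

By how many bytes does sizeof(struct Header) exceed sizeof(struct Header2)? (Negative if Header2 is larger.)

Event: @0: pid [2B, align 2] → 2; +6 pad (align 8); @8: rss [8B, align 8] → 16; @16: cpu [4B, align 4] → 20; +4 pad (align 8); @24: prio [8B, align 8] → 32; @32: lock [2B, align 2] → 34; +6 tail pad (align 8); size 40, align 8
@0: layer [8B, align 8] → 8
@8: channels [1B, align 1] → 9
+7 pad (align 8)
@16: height [40B, align 8] → 56
@56: format [1B, align 1] → 57
+3 pad (align 4)
@60: pitch [4B, align 4] → 64
@64: depth [8B, align 8] → 72
@72: mip_level [4B, align 4] → 76
@76: width [1B, align 1] → 77
+1 pad (align 2)
@78: stride [18B, align 2] → 96
size 96, align 8
— Header2 —
@0: width [1B, align 1] → 1
+3 pad (align 4)
@4: mip_level [4B, align 4] → 8
@8: pitch [4B, align 4] → 12
+4 pad (align 8)
@16: layer [8B, align 8] → 24
@24: format [1B, align 1] → 25
+1 pad (align 2)
@26: stride [18B, align 2] → 44
+4 pad (align 8)
@48: depth [8B, align 8] → 56
@56: channels [1B, align 1] → 57
+7 pad (align 8)
@64: height [40B, align 8] → 104
size 104, align 8
96 − 104 = -8

-8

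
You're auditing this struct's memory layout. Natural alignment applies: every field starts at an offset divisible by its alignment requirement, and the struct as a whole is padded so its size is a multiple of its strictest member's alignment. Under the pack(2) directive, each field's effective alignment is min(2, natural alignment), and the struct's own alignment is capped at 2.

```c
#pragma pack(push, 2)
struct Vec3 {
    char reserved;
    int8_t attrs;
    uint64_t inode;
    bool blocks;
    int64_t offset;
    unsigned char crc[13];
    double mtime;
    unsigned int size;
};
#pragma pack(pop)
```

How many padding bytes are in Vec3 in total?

2

0..1  reserved  (1B, 1-aligned)
1..2  attrs  (1B, 1-aligned)
2..10  inode  (8B, 2-aligned)
10..11  blocks  (1B, 1-aligned)
11..12  -- padding (1B)
12..20  offset  (8B, 2-aligned)
20..33  crc  (13B, 1-aligned)
33..34  -- padding (1B)
34..42  mtime  (8B, 2-aligned)
42..46  size  (4B, 2-aligned)
sizeof = 46, alignof = 2
data bytes 44, size 46 → padding 2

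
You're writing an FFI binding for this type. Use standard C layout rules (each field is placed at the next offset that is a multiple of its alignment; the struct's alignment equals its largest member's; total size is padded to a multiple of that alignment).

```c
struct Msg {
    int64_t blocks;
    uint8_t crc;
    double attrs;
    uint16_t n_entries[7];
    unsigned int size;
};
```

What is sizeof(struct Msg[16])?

blocks at 0 (size 8, align 8) → ends 8
crc at 8 (size 1, align 1) → ends 9
pad 7 to align 8 for attrs
attrs at 16 (size 8, align 8) → ends 24
n_entries at 24 (size 14, align 2) → ends 38
pad 2 to align 4 for size
size at 40 (size 4, align 4) → ends 44
tail pad 4 to reach multiple of 8
total 48 bytes, alignment 8
array of 16: 16 × 48 = 768

768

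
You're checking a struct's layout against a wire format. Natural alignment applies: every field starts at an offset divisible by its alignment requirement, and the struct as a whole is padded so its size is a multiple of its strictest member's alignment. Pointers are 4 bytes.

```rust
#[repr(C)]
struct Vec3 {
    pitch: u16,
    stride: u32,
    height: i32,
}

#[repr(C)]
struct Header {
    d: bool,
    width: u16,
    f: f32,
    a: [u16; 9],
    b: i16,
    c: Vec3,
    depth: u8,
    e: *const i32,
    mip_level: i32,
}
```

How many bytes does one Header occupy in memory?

52

Vec3: @0: pitch [2B, align 2] → 2; +2 pad (align 4); @4: stride [4B, align 4] → 8; @8: height [4B, align 4] → 12; size 12, align 4
@0: d [1B, align 1] → 1
+1 pad (align 2)
@2: width [2B, align 2] → 4
@4: f [4B, align 4] → 8
@8: a [18B, align 2] → 26
@26: b [2B, align 2] → 28
@28: c [12B, align 4] → 40
@40: depth [1B, align 1] → 41
+3 pad (align 4)
@44: e [4B, align 4] → 48
@48: mip_level [4B, align 4] → 52
size 52, align 4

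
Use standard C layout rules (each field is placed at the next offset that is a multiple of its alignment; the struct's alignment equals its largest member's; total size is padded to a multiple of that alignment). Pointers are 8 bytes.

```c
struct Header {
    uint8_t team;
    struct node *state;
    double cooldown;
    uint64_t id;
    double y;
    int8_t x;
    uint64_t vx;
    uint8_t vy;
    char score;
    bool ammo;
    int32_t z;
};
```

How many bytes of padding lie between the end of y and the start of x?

team at 0 (size 1, align 1) → ends 1
pad 7 to align 8 for state
state at 8 (size 8, align 8) → ends 16
cooldown at 16 (size 8, align 8) → ends 24
id at 24 (size 8, align 8) → ends 32
y at 32 (size 8, align 8) → ends 40
x at 40 (size 1, align 1) → ends 41

0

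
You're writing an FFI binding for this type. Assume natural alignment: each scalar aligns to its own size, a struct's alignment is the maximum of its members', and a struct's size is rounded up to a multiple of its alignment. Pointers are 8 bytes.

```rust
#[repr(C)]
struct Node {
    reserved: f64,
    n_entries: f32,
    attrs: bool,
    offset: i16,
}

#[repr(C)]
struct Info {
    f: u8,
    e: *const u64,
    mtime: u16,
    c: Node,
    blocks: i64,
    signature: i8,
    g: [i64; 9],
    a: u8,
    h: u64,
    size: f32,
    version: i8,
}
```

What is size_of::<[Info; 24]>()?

3648

Node: reserved at 0 (size 8, align 8) → ends 8; n_entries at 8 (size 4, align 4) → ends 12; attrs at 12 (size 1, align 1) → ends 13; pad 1 to align 2 for offset; offset at 14 (size 2, align 2) → ends 16; total 16 bytes, alignment 8
f at 0 (size 1, align 1) → ends 1
pad 7 to align 8 for e
e at 8 (size 8, align 8) → ends 16
mtime at 16 (size 2, align 2) → ends 18
pad 6 to align 8 for c
c at 24 (size 16, align 8) → ends 40
blocks at 40 (size 8, align 8) → ends 48
signature at 48 (size 1, align 1) → ends 49
pad 7 to align 8 for g
g at 56 (size 72, align 8) → ends 128
a at 128 (size 1, align 1) → ends 129
pad 7 to align 8 for h
h at 136 (size 8, align 8) → ends 144
size at 144 (size 4, align 4) → ends 148
version at 148 (size 1, align 1) → ends 149
tail pad 3 to reach multiple of 8
total 152 bytes, alignment 8
array of 24: 24 × 152 = 3648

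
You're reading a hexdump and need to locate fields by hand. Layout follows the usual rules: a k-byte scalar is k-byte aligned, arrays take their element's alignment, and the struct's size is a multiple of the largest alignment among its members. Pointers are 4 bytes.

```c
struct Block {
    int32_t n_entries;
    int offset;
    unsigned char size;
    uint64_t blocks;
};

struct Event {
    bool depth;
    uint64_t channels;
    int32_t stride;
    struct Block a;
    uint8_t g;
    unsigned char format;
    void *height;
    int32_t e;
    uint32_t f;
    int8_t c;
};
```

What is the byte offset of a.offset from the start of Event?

Block: 0..4  n_entries  (4B, 4-aligned); 4..8  offset  (4B, 4-aligned); 8..9  size  (1B, 1-aligned); 9..16  -- padding (7B); 16..24  blocks  (8B, 8-aligned); sizeof = 24, alignof = 8
0..1  depth  (1B, 1-aligned)
1..8  -- padding (7B)
8..16  channels  (8B, 8-aligned)
16..20  stride  (4B, 4-aligned)
20..24  -- padding (4B)
24..48  a  (24B, 8-aligned)
within Block: offset at 4
24 + 4 = 28

28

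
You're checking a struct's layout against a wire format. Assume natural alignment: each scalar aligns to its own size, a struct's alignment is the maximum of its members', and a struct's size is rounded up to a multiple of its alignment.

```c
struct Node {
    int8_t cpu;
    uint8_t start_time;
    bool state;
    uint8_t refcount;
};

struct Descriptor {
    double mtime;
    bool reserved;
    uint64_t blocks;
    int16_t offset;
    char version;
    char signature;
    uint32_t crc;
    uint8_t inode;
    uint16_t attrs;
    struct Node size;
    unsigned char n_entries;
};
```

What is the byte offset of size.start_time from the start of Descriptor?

Node: 0..1  cpu  (1B, 1-aligned); 1..2  start_time  (1B, 1-aligned); 2..3  state  (1B, 1-aligned); 3..4  refcount  (1B, 1-aligned); sizeof = 4, alignof = 1
0..8  mtime  (8B, 8-aligned)
8..9  reserved  (1B, 1-aligned)
9..16  -- padding (7B)
16..24  blocks  (8B, 8-aligned)
24..26  offset  (2B, 2-aligned)
26..27  version  (1B, 1-aligned)
27..28  signature  (1B, 1-aligned)
28..32  crc  (4B, 4-aligned)
32..33  inode  (1B, 1-aligned)
33..34  -- padding (1B)
34..36  attrs  (2B, 2-aligned)
36..40  size  (4B, 1-aligned)
within Node: start_time at 1
36 + 1 = 37

37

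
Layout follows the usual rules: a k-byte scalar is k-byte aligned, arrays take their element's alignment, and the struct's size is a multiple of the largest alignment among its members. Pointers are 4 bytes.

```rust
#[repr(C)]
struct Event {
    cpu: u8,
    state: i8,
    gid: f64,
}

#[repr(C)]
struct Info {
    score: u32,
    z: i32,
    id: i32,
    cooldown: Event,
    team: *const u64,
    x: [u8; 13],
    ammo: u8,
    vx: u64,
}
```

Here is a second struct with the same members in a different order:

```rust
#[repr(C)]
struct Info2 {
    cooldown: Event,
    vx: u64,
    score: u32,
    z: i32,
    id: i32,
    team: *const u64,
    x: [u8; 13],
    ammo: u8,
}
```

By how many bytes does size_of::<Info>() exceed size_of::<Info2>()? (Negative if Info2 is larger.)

Event: cpu at 0 (size 1, align 1) → ends 1; state at 1 (size 1, align 1) → ends 2; pad 6 to align 8 for gid; gid at 8 (size 8, align 8) → ends 16; total 16 bytes, alignment 8
score at 0 (size 4, align 4) → ends 4
z at 4 (size 4, align 4) → ends 8
id at 8 (size 4, align 4) → ends 12
pad 4 to align 8 for cooldown
cooldown at 16 (size 16, align 8) → ends 32
team at 32 (size 4, align 4) → ends 36
x at 36 (size 13, align 1) → ends 49
ammo at 49 (size 1, align 1) → ends 50
pad 6 to align 8 for vx
vx at 56 (size 8, align 8) → ends 64
total 64 bytes, alignment 8
— Info2 —
cooldown at 0 (size 16, align 8) → ends 16
vx at 16 (size 8, align 8) → ends 24
score at 24 (size 4, align 4) → ends 28
z at 28 (size 4, align 4) → ends 32
id at 32 (size 4, align 4) → ends 36
team at 36 (size 4, align 4) → ends 40
x at 40 (size 13, align 1) → ends 53
ammo at 53 (size 1, align 1) → ends 54
tail pad 2 to reach multiple of 8
total 56 bytes, alignment 8
64 − 56 = 8

8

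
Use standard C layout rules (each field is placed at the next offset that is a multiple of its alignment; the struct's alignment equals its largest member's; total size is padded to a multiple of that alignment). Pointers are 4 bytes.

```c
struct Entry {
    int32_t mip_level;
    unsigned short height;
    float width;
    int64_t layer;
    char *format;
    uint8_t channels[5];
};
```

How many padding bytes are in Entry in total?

13

@0: mip_level [4B, align 4] → 4
@4: height [2B, align 2] → 6
+2 pad (align 4)
@8: width [4B, align 4] → 12
+4 pad (align 8)
@16: layer [8B, align 8] → 24
@24: format [4B, align 4] → 28
@28: channels [5B, align 1] → 33
+7 tail pad (align 8)
size 40, align 8
data bytes 27, size 40 → padding 13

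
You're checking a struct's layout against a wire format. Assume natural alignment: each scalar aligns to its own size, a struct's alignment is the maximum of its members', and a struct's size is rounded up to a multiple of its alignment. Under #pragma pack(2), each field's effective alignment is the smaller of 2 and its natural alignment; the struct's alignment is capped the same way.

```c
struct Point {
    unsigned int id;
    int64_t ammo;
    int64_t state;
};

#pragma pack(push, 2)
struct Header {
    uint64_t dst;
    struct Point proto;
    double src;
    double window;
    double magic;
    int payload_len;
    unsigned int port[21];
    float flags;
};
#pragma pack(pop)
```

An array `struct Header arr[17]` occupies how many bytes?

Point: @0: id [4B, align 4] → 4; +4 pad (align 8); @8: ammo [8B, align 8] → 16; @16: state [8B, align 8] → 24; size 24, align 8
@0: dst [8B, align 2] → 8
@8: proto [24B, align 2] → 32
@32: src [8B, align 2] → 40
@40: window [8B, align 2] → 48
@48: magic [8B, align 2] → 56
@56: payload_len [4B, align 2] → 60
@60: port [84B, align 2] → 144
@144: flags [4B, align 2] → 148
size 148, align 2
array of 17: 17 × 148 = 2516

2516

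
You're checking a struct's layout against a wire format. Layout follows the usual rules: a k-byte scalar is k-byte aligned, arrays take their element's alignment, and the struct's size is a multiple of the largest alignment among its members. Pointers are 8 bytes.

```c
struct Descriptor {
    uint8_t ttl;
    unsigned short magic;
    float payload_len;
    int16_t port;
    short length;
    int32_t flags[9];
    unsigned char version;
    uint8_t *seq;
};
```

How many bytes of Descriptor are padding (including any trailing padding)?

ttl at 0 (size 1, align 1) → ends 1
pad 1 to align 2 for magic
magic at 2 (size 2, align 2) → ends 4
payload_len at 4 (size 4, align 4) → ends 8
port at 8 (size 2, align 2) → ends 10
length at 10 (size 2, align 2) → ends 12
flags at 12 (size 36, align 4) → ends 48
version at 48 (size 1, align 1) → ends 49
pad 7 to align 8 for seq
seq at 56 (size 8, align 8) → ends 64
total 64 bytes, alignment 8
data bytes 56, size 64 → padding 8

8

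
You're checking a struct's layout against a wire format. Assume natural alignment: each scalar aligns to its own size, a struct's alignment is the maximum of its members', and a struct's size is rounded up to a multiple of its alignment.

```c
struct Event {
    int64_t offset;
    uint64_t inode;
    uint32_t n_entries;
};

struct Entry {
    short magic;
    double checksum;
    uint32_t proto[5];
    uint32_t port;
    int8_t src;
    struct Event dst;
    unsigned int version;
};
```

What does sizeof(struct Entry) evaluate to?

80

Event: @0: offset [8B, align 8] → 8; @8: inode [8B, align 8] → 16; @16: n_entries [4B, align 4] → 20; +4 tail pad (align 8); size 24, align 8
@0: magic [2B, align 2] → 2
+6 pad (align 8)
@8: checksum [8B, align 8] → 16
@16: proto [20B, align 4] → 36
@36: port [4B, align 4] → 40
@40: src [1B, align 1] → 41
+7 pad (align 8)
@48: dst [24B, align 8] → 72
@72: version [4B, align 4] → 76
+4 tail pad (align 8)
size 80, align 8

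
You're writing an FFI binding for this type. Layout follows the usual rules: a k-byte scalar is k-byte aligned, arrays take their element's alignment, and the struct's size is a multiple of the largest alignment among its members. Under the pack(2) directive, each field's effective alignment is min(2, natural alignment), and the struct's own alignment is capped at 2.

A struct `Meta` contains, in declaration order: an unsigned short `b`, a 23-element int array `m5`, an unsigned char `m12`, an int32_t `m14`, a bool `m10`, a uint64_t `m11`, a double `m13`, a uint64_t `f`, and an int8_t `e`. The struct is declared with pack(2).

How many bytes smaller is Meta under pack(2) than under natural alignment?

natural layout:
  @0: b [2B, align 2] → 2
  +2 pad (align 4)
  @4: m5 [92B, align 4] → 96
  @96: m12 [1B, align 1] → 97
  +3 pad (align 4)
  @100: m14 [4B, align 4] → 104
  @104: m10 [1B, align 1] → 105
  +7 pad (align 8)
  @112: m11 [8B, align 8] → 120
  @120: m13 [8B, align 8] → 128
  @128: f [8B, align 8] → 136
  @136: e [1B, align 1] → 137
  +7 tail pad (align 8)
  size 144, align 8
packed(2) layout:
  @0: b [2B, align 2] → 2
  @2: m5 [92B, align 2] → 94
  @94: m12 [1B, align 1] → 95
  +1 pad (align 2)
  @96: m14 [4B, align 2] → 100
  @100: m10 [1B, align 1] → 101
  +1 pad (align 2)
  @102: m11 [8B, align 2] → 110
  @110: m13 [8B, align 2] → 118
  @118: f [8B, align 2] → 126
  @126: e [1B, align 1] → 127
  +1 tail pad (align 2)
  size 128, align 2
144 − 128 = 16

16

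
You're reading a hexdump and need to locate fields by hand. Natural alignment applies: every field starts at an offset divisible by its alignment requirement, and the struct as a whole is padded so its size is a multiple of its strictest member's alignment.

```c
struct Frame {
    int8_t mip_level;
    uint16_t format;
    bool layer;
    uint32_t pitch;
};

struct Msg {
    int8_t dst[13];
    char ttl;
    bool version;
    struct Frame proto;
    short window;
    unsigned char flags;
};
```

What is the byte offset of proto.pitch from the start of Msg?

Frame: 0..1  mip_level  (1B, 1-aligned); 1..2  -- padding (1B); 2..4  format  (2B, 2-aligned); 4..5  layer  (1B, 1-aligned); 5..8  -- padding (3B); 8..12  pitch  (4B, 4-aligned); sizeof = 12, alignof = 4
0..13  dst  (13B, 1-aligned)
13..14  ttl  (1B, 1-aligned)
14..15  version  (1B, 1-aligned)
15..16  -- padding (1B)
16..28  proto  (12B, 4-aligned)
within Frame: pitch at 8
16 + 8 = 24

24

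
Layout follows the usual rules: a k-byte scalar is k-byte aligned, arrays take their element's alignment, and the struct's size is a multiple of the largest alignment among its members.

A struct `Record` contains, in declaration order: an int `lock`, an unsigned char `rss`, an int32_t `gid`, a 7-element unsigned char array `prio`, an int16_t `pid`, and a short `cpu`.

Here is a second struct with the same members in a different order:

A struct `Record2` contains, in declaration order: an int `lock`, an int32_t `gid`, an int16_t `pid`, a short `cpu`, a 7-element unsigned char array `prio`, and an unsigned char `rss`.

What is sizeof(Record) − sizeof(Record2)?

4

lock at 0 (size 4, align 4) → ends 4
rss at 4 (size 1, align 1) → ends 5
pad 3 to align 4 for gid
gid at 8 (size 4, align 4) → ends 12
prio at 12 (size 7, align 1) → ends 19
pad 1 to align 2 for pid
pid at 20 (size 2, align 2) → ends 22
cpu at 22 (size 2, align 2) → ends 24
total 24 bytes, alignment 4
— Record2 —
lock at 0 (size 4, align 4) → ends 4
gid at 4 (size 4, align 4) → ends 8
pid at 8 (size 2, align 2) → ends 10
cpu at 10 (size 2, align 2) → ends 12
prio at 12 (size 7, align 1) → ends 19
rss at 19 (size 1, align 1) → ends 20
total 20 bytes, alignment 4
24 − 20 = 4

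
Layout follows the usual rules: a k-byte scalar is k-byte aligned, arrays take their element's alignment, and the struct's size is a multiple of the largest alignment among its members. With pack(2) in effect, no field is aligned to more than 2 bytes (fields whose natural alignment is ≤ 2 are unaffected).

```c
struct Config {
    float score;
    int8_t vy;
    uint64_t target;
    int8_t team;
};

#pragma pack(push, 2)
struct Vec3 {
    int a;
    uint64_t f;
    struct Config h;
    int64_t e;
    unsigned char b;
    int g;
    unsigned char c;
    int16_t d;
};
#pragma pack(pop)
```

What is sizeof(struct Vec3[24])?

1296

Config: @0: score [4B, align 4] → 4; @4: vy [1B, align 1] → 5; +3 pad (align 8); @8: target [8B, align 8] → 16; @16: team [1B, align 1] → 17; +7 tail pad (align 8); size 24, align 8
@0: a [4B, align 2] → 4
@4: f [8B, align 2] → 12
@12: h [24B, align 2] → 36
@36: e [8B, align 2] → 44
@44: b [1B, align 1] → 45
+1 pad (align 2)
@46: g [4B, align 2] → 50
@50: c [1B, align 1] → 51
+1 pad (align 2)
@52: d [2B, align 2] → 54
size 54, align 2
array of 24: 24 × 54 = 1296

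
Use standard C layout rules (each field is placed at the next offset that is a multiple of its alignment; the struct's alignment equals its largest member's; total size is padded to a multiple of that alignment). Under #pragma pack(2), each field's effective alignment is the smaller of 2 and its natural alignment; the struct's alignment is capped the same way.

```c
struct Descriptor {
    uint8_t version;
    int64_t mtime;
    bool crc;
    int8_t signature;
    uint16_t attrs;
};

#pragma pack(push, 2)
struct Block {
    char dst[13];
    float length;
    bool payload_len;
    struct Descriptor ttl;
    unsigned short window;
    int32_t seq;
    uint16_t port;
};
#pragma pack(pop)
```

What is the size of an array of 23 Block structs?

Descriptor: 0..1  version  (1B, 1-aligned); 1..8  -- padding (7B); 8..16  mtime  (8B, 8-aligned); 16..17  crc  (1B, 1-aligned); 17..18  signature  (1B, 1-aligned); 18..20  attrs  (2B, 2-aligned); 20..24  -- tail padding (4B); sizeof = 24, alignof = 8
0..13  dst  (13B, 1-aligned)
13..14  -- padding (1B)
14..18  length  (4B, 2-aligned)
18..19  payload_len  (1B, 1-aligned)
19..20  -- padding (1B)
20..44  ttl  (24B, 2-aligned)
44..46  window  (2B, 2-aligned)
46..50  seq  (4B, 2-aligned)
50..52  port  (2B, 2-aligned)
sizeof = 52, alignof = 2
array of 23: 23 × 52 = 1196

1196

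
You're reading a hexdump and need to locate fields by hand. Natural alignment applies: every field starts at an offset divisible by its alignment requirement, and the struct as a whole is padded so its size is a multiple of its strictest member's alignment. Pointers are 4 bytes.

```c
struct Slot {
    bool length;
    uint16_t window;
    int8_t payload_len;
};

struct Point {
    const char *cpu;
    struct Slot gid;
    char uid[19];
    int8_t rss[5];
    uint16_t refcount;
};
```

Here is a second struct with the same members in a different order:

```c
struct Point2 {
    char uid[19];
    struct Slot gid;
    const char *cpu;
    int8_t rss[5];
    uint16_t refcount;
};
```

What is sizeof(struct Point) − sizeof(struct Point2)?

Slot: 0..1  length  (1B, 1-aligned); 1..2  -- padding (1B); 2..4  window  (2B, 2-aligned); 4..5  payload_len  (1B, 1-aligned); 5..6  -- tail padding (1B); sizeof = 6, alignof = 2
0..4  cpu  (4B, 4-aligned)
4..10  gid  (6B, 2-aligned)
10..29  uid  (19B, 1-aligned)
29..34  rss  (5B, 1-aligned)
34..36  refcount  (2B, 2-aligned)
sizeof = 36, alignof = 4
— Point2 —
0..19  uid  (19B, 1-aligned)
19..20  -- padding (1B)
20..26  gid  (6B, 2-aligned)
26..28  -- padding (2B)
28..32  cpu  (4B, 4-aligned)
32..37  rss  (5B, 1-aligned)
37..38  -- padding (1B)
38..40  refcount  (2B, 2-aligned)
sizeof = 40, alignof = 4
36 − 40 = -4

-4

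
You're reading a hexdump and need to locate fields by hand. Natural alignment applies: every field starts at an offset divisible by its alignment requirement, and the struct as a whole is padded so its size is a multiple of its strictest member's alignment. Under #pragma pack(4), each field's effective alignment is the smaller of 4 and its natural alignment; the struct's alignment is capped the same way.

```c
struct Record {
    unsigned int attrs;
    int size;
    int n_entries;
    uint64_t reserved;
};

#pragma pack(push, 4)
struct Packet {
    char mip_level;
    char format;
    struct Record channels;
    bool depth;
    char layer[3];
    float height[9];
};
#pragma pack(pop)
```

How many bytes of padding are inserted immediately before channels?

2

Record: attrs at 0 (size 4, align 4) → ends 4; size at 4 (size 4, align 4) → ends 8; n_entries at 8 (size 4, align 4) → ends 12; pad 4 to align 8 for reserved; reserved at 16 (size 8, align 8) → ends 24; total 24 bytes, alignment 8
mip_level at 0 (size 1, align 1) → ends 1
format at 1 (size 1, align 1) → ends 2
pad 2 to align 4 for channels
channels at 4 (size 24, align 4) → ends 28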